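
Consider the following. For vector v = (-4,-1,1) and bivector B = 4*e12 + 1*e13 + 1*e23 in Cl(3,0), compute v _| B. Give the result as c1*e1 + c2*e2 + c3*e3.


Left contraction v _| B = <vB>_1 (grade-1 part of the geometric product vB).
Using e1_|e12 = e2, e2_|e12 = -e1, e1_|e13 = e3, e3_|e13 = -e1, e2_|e23 = e3, e3_|e23 = -e2:
e1 coeff: -v2*b12 - v3*b13 = -(-1)*(4) - (1)*(1) = 3
e2 coeff: v1*b12 - v3*b23 = (-4)*(4) - (1)*(1) = -17
e3 coeff: v1*b13 + v2*b23 = (-4)*(1) + (-1)*(1) = -5
v _| B = 3*e1 - 17*e2 - 5*e3


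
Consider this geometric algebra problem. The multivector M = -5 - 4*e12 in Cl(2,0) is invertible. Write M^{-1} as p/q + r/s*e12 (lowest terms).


M = -5 - 4*e12, where e12^2 = -1.
Since M commutes with its reverse ~M = a - b*e12, M * ~M = a^2 - b^2*e12^2 = a^2 + b^2.
So M^{-1} = ~M / (a^2 + b^2) = (a - b*e12)/(a^2 + b^2).
a^2 + b^2 = 25 + 16 = 41
Scalar part = -5/41 = -5/41
Bivector coeff = 4/41 = 4/41
M^{-1} = -5/41 + 4/41*e12


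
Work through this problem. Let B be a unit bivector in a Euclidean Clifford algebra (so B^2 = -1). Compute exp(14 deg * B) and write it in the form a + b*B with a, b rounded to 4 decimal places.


For a unit bivector B with B^2 = -1, the exponential series gives
e^(theta*B) = cos(theta) + sin(theta)*B (the GA analogue of Euler's formula).
theta = 14 degrees = 0.244346 rad
cos(14 deg) = 0.9703
sin(14 deg) = 0.2419
exp(theta*B) = 0.9703 + 0.2419*B


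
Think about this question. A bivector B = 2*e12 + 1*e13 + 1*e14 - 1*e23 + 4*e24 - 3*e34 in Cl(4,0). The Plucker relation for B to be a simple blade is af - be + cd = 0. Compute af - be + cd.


Plucker relation: af - be + cd
a*f = 2*(-3) = -6
b*e = 1*4 = 4
c*d = 1*(-1) = -1
af - be + cd = -6 - 4 + (-1)
= -11


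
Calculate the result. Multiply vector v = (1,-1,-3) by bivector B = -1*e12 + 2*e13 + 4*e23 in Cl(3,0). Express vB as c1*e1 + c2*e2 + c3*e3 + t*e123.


vB has grade-1 (vector) and grade-3 (trivector) parts: vB = (v _| B) + (v ^ B).
Vector part <vB>_1:
  e1: -v2*b12 - v3*b13 = -(-1)*(-1) - (-3)*(2) = 5
  e2: v1*b12 - v3*b23 = (1)*(-1) - (-3)*(4) = 11
  e3: v1*b13 + v2*b23 = (1)*(2) + (-1)*(4) = -2
Trivector part <vB>_3:
  e123: v1*b23 - v2*b13 + v3*b12 = (1)*(4) - (-1)*(2) + (-3)*(-1) = 9
vB = 5*e1 + 11*e2 - 2*e3 + 9*e123


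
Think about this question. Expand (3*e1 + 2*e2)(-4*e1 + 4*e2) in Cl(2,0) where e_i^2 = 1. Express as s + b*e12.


Expand: (3*e1 + 2*e2)(-4*e1 + 4*e2)
= 3*(-4)*e1e1 + 3*4*e1e2 + 2*(-4)*e2e1 + 2*4*e2e2
Using e1^2 = e2^2 = 1, e2e1 = -e1e2:
Scalar part s = 3*(-4) + 2*4 = -12 + 8 = -4
Bivector part b = 3*4 - 2*(-4) = 12 - (-8) = 20
uv = -4 + 20*e12


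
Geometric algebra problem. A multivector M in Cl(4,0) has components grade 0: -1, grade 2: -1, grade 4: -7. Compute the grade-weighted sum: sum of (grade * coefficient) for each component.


Grade-weighted sum = sum of grade_k * coefficient_k
0*(-1) = 0
2*(-1) = -2
4*(-7) = -28
Total = 0 + (-2) + (-28) = -30


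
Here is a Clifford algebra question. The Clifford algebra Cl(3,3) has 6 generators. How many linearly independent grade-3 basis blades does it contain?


Number of grade-k basis blades in Cl(p,q) with n = p + q is C(n, k).
n = 3 + 3 = 6
C(6, 3) = 6! / (3! * 3!)
= 720 / (6 * 6)
= 20


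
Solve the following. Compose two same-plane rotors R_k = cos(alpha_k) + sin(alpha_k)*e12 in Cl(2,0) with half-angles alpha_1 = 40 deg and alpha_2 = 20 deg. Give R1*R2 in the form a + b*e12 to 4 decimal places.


Same-plane rotors commute and their half-angles add:
R1*R2 = cos(a1 + a2) + sin(a1 + a2)*e12.
a1 + a2 = 40 + 20 = 60 deg
cos(60 deg) = 0.5000
sin(60 deg) = 0.8660
R1*R2 = 0.5000 + 0.8660*e12


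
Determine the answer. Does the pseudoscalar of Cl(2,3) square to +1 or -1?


The pseudoscalar I = e1...e_n (product of all n generators) of Cl(p,q) satisfies I^2 = (-1)^(q + n(n-1)/2).
p = 2, q = 3, n = p + q = 5
n(n-1)/2 = 5 * 4 / 2 = 10
Exponent = q + n(n-1)/2 = 3 + 10 = 13
I^2 = (-1)^13 = -1


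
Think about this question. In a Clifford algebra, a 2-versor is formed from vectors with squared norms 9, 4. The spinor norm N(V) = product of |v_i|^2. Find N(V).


Spinor norm N(V) = |v1|^2 * |v2|^2 * ... * |v2|^2
= 9 * 4
Running product: 9, 36
N(V) = 36


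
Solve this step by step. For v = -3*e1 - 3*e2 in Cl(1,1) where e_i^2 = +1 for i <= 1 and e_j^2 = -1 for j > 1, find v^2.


v^2 = sum of c_i^2 * e_i^2
Positive signature terms (e_i^2 = +1): (-3)^2 = 9
Negative signature terms (e_j^2 = -1): (-3)^2 = 9
v^2 = 9 - 9 = 0


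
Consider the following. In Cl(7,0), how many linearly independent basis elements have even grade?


Even subalgebra dimension = 2^(n-1)
n = 7 + 0 = 7
2^(7 - 1) = 2^6 = 64
Verification: sum of C(7,k) for even k = 1 + 21 + 35 + 7 = 64
Result = 64


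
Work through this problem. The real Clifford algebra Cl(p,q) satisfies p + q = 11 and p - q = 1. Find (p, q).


We need p + q = 11 and p - q = 1.
Adding: 2p = 11 + 1 = 12, so p = 6.
Then q = 11 - 6 = 5.
(p, q) = (6, 5)


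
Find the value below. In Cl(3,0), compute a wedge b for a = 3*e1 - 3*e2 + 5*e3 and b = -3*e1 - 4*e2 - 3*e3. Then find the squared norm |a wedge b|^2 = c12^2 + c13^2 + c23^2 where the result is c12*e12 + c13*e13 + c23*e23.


a wedge b = (a1*b2 - a2*b1)*e12 + (a1*b3 - a3*b1)*e13 + (a2*b3 - a3*b2)*e23
e12 coeff: 3*(-4) - (-3)*(-3) = -12 - 9 = -21
e13 coeff: 3*(-3) - 5*(-3) = -9 - (-15) = 6
e23 coeff: (-3)*(-3) - 5*(-4) = 9 - (-20) = 29
|a wedge b|^2 = (-21)^2 + 6^2 + 29^2
= 441 + 36 + 841
= 1318


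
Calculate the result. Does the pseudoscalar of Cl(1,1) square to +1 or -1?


The pseudoscalar I = e1...e_n (product of all n generators) of Cl(p,q) satisfies I^2 = (-1)^(q + n(n-1)/2).
p = 1, q = 1, n = p + q = 2
n(n-1)/2 = 2 * 1 / 2 = 1
Exponent = q + n(n-1)/2 = 1 + 1 = 2
I^2 = (-1)^2 = +1


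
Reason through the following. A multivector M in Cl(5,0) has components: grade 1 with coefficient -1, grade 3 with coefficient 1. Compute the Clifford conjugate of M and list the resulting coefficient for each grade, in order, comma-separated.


Clifford conjugate sign for grade k: (-1)^(k(k+1)/2)
Grade 1: (-1)^(1*2/2) = (-1)^1 = -1, coeff -1 -> 1
Grade 3: (-1)^(3*4/2) = (-1)^6 = 1, coeff 1 -> 1
Conjugated coefficients: 1, 1


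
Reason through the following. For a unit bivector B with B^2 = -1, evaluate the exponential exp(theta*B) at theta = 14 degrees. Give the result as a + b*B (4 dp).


For a unit bivector B with B^2 = -1, the exponential series gives
e^(theta*B) = cos(theta) + sin(theta)*B (the GA analogue of Euler's formula).
theta = 14 degrees = 0.244346 rad
cos(14 deg) = 0.9703
sin(14 deg) = 0.2419
exp(theta*B) = 0.9703 + 0.2419*B


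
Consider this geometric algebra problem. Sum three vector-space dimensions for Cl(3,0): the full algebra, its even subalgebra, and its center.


n = 3 + 0 = 3
Total dim = 2^3 = 8
Even subalgebra dim = 2^2 = 4
n is odd, so center dim = 2
Sum = 8 + 4 + 2 = 14


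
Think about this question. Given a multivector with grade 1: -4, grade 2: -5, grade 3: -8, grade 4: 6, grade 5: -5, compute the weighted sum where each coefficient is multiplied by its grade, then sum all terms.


Grade-weighted sum = sum of grade_k * coefficient_k
1*(-4) = -4
2*(-5) = -10
3*(-8) = -24
4*6 = 24
5*(-5) = -25
Total = -4 + (-10) + (-24) + 24 + (-25) = -39


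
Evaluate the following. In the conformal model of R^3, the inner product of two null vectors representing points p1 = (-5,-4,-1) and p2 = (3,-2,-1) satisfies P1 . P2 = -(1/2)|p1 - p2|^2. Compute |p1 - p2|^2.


p1 - p2 = (-8, -2, 0)
|p1 - p2|^2 = (-8)^2 + (-2)^2 + 0^2
= 64 + 4 + 0
= 68


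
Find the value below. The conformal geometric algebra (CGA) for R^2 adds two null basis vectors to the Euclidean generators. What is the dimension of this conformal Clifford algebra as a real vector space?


The conformal model of R^2 uses Cl(3,1): the 2 Euclidean generators plus two extra orthogonal generators e+ (e+^2 = +1) and e- (e-^2 = -1), from which the null vectors e0, einf are built.
Number of generators m = 2 + 2 = 4.
dim Cl(p,q) = 2^m = 2^4 = 16


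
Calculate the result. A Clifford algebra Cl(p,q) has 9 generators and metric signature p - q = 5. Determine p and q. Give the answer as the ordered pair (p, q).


We need p + q = 9 and p - q = 5.
Adding: 2p = 9 + 5 = 14, so p = 7.
Then q = 9 - 7 = 2.
(p, q) = (7, 2)


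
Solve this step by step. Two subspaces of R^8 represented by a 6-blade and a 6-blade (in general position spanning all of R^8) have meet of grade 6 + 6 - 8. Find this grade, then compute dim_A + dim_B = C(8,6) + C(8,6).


Meet grade = grade(A) + grade(B) - n
= 6 + 6 - 8 = 4
C(8,6) = 28
C(8,6) = 28
dim_A + dim_B = 28 + 28 = 56


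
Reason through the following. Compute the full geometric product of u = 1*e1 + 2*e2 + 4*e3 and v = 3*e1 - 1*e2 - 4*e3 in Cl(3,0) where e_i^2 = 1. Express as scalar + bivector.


In Cl(3,0): e_i^2 = 1, e_ie_j = -e_je_i for i != j.
Scalar part = u . v = 1*3 + 2*(-1) + 4*(-4)
= 3 + (-2) + (-16) = -15
e12 coeff = 1*(-1) - 2*3 = -1 - 6 = -7
e13 coeff = 1*(-4) - 4*3 = -4 - 12 = -16
e23 coeff = 2*(-4) - 4*(-1) = -8 - (-4) = -4
uv = -15 - 7*e12 - 16*e13 - 4*e23


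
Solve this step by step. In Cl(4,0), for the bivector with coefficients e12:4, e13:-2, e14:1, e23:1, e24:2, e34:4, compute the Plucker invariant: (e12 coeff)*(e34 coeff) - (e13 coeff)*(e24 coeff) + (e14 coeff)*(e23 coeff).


Plucker relation: af - be + cd
a*f = 4*4 = 16
b*e = (-2)*2 = -4
c*d = 1*1 = 1
af - be + cd = 16 - (-4) + 1
= 21


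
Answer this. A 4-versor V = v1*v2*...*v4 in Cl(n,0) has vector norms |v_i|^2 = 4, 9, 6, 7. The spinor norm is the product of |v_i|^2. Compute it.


Spinor norm N(V) = |v1|^2 * |v2|^2 * ... * |v4|^2
= 4 * 9 * 6 * 7
Running product: 4, 36, 216, 1512
N(V) = 1512


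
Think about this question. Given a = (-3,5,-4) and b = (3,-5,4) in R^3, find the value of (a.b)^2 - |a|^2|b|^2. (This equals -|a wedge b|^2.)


a . b = (-3)*3 + 5*(-5) + (-4)*4
= -9 + (-25) + (-16) = -50
|a|^2 = (-3)^2 + 5^2 + (-4)^2 = 50
|b|^2 = 3^2 + (-5)^2 + 4^2 = 50
(a.b)^2 = (-50)^2 = 2500
|a|^2 * |b|^2 = 50 * 50 = 2500
Result = 2500 - 2500 = 0


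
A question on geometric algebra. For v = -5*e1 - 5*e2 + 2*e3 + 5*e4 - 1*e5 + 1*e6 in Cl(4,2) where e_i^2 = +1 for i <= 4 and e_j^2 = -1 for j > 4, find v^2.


v^2 = sum of c_i^2 * e_i^2
Positive signature terms (e_i^2 = +1): (-5)^2 + (-5)^2 + 2^2 + 5^2 = 79
Negative signature terms (e_j^2 = -1): (-1)^2 + 1^2 = 2
v^2 = 79 - 2 = 77


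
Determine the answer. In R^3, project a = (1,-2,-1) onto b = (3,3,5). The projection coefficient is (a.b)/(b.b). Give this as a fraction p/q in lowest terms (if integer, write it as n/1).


Projection coefficient = (a . b) / (b . b)
a . b = 1*3 + (-2)*3 + (-1)*5
= 3 + (-6) + (-5) = -8
b . b = 3^2 + 3^2 + 5^2
= 9 + 9 + 25 = 43
Coefficient = -8/43
In lowest terms: -8/43


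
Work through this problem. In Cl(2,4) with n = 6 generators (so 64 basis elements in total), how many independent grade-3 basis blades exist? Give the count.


Number of grade-k basis blades in Cl(p,q) with n = p + q is C(n, k).
n = 2 + 4 = 6
C(6, 3) = 6! / (3! * 3!)
= 720 / (6 * 6)
= 20


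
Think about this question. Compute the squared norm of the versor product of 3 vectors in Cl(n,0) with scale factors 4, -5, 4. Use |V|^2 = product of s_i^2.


Each vector v_i has |v_i|^2 = s_i^2
Squared scales: 4^2 = 16, (-5)^2 = 25, 4^2 = 16
|V|^2 = 16 * 25 * 16
= 6400


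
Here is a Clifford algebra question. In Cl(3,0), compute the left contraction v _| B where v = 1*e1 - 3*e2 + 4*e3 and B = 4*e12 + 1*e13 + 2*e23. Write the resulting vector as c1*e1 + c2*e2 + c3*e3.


Left contraction v _| B = <vB>_1 (grade-1 part of the geometric product vB).
Using e1_|e12 = e2, e2_|e12 = -e1, e1_|e13 = e3, e3_|e13 = -e1, e2_|e23 = e3, e3_|e23 = -e2:
e1 coeff: -v2*b12 - v3*b13 = -(-3)*(4) - (4)*(1) = 8
e2 coeff: v1*b12 - v3*b23 = (1)*(4) - (4)*(2) = -4
e3 coeff: v1*b13 + v2*b23 = (1)*(1) + (-3)*(2) = -5
v _| B = 8*e1 - 4*e2 - 5*e3


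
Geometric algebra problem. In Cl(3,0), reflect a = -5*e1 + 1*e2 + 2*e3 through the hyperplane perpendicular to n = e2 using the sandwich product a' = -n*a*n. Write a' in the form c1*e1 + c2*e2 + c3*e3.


Reflection formula: a' = -n*a*n, with n = e2 (unit vector, n^2 = 1).
For reflection through hyperplane perp to e2:
The component along e2 flips sign, others stay.
a = (-5, 1, 2)
a' = (-5, -1, 2)
a' = -5*e1 - 1*e2 + 2*e3


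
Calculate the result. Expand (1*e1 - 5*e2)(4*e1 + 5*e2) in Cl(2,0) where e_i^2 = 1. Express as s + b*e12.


Expand: (1*e1 - 5*e2)(4*e1 + 5*e2)
= 1*4*e1e1 + 1*5*e1e2 + (-5)*4*e2e1 + (-5)*5*e2e2
Using e1^2 = e2^2 = 1, e2e1 = -e1e2:
Scalar part s = 1*4 + (-5)*5 = 4 + (-25) = -21
Bivector part b = 1*5 - (-5)*4 = 5 - (-20) = 25
uv = -21 + 25*e12


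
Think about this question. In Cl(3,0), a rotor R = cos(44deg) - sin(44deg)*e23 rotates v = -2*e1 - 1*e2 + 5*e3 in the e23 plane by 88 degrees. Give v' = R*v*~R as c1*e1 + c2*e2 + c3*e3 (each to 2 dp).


Rotor R = cos(44deg) - sin(44deg)*e23
Rotation angle theta = 2 * 44 = 88 degrees in the e23 plane (e2 -> e3).
The component perpendicular to the plane (e1) is invariant: v'_1 = v1 = -2.00
cos(88deg) = 0.0349, sin(88deg) = 0.9994
v'_2 = v2*cos(theta) - v3*sin(theta) = -1*0.0349 - 5*0.9994 = -5.03
v'_3 = v2*sin(theta) + v3*cos(theta) = -1*0.9994 + 5*0.0349 = -0.82
v' = -2.00*e1 - 5.03*e2 - 0.82*e3


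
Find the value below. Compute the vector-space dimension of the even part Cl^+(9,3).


Even subalgebra dimension = 2^(n-1)
n = 9 + 3 = 12
2^(12 - 1) = 2^11 = 2048
Verification: sum of C(12,k) for even k = 1 + 66 + 495 + 924 + 495 + 66 + 1 = 2048
Result = 2048


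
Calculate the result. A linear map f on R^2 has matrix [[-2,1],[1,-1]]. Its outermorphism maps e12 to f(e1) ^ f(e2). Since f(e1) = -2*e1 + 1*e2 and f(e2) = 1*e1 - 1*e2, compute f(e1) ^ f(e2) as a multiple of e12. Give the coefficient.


The outermorphism of a linear map f sends e1^e2 to f(e1)^f(e2).
f(e1) = -2*e1 + 1*e2
f(e2) = 1*e1 - 1*e2
f(e1) ^ f(e2) = (-2*e1 + 1*e2) ^ (1*e1 - 1*e2)
= (-2)*(-1)*e12 + 1*1*e21
= (2 - 1)*e12
= 1*e12
Coefficient = 1


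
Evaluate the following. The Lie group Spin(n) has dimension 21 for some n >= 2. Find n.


dim Spin(n) = dim so(n) = n(n-1)/2.
Solve n(n-1)/2 = 21, i.e. n^2 - n - 42 = 0.
Discriminant = 1 + 8*21 = 169
n = (1 + sqrt(169))/2 = (1 + 13)/2 = 7


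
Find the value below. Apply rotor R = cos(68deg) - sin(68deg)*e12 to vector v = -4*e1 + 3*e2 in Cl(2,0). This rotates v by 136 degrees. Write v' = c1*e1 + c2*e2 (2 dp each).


Rotor R = cos(68deg) - sin(68deg)*e12
Rotation angle theta = 2 * 68 = 136 degrees
v' = R*v*~R rotates v by theta.
cos(136deg) = -0.7193, sin(136deg) = 0.6947
v'_1 = -4*cos(136deg) - 3*sin(136deg)
= -4*(-0.7193) - 3*0.6947
= 0.79
v'_2 = -4*sin(136deg) + 3*cos(136deg)
= -4*0.6947 + 3*(-0.7193)
= -4.94
v' = 0.79*e1 - 4.94*e2


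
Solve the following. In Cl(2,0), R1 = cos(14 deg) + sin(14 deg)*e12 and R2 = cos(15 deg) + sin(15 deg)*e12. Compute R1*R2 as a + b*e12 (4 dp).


Same-plane rotors commute and their half-angles add:
R1*R2 = cos(a1 + a2) + sin(a1 + a2)*e12.
a1 + a2 = 14 + 15 = 29 deg
cos(29 deg) = 0.8746
sin(29 deg) = 0.4848
R1*R2 = 0.8746 + 0.4848*e12


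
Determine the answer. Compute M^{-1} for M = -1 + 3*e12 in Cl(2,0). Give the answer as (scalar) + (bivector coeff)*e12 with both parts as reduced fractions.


M = -1 + 3*e12, where e12^2 = -1.
Since M commutes with its reverse ~M = a - b*e12, M * ~M = a^2 - b^2*e12^2 = a^2 + b^2.
So M^{-1} = ~M / (a^2 + b^2) = (a - b*e12)/(a^2 + b^2).
a^2 + b^2 = 1 + 9 = 10
Scalar part = -1/10 = -1/10
Bivector coeff = -3/10 = -3/10
M^{-1} = -1/10 - 3/10*e12


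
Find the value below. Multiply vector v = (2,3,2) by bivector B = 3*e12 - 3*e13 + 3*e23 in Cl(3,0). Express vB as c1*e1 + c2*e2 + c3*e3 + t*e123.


vB has grade-1 (vector) and grade-3 (trivector) parts: vB = (v _| B) + (v ^ B).
Vector part <vB>_1:
  e1: -v2*b12 - v3*b13 = -(3)*(3) - (2)*(-3) = -3
  e2: v1*b12 - v3*b23 = (2)*(3) - (2)*(3) = 0
  e3: v1*b13 + v2*b23 = (2)*(-3) + (3)*(3) = 3
Trivector part <vB>_3:
  e123: v1*b23 - v2*b13 + v3*b12 = (2)*(3) - (3)*(-3) + (2)*(3) = 21
vB = -3*e1 + 0*e2 + 3*e3 + 21*e123


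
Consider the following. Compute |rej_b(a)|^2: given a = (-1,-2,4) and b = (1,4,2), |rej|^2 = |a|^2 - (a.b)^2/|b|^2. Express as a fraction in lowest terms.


|a|^2 = (-1)^2 + (-2)^2 + 4^2 = 21
|b|^2 = 1^2 + 4^2 + 2^2 = 21
a . b = (-1)*1 + (-2)*4 + 4*2 = -1
(a.b)^2 = (-1)^2 = 1
|rej|^2 = 21 - 1/21
= (441 - 1)/21
= 440/21
In lowest terms: 440/21


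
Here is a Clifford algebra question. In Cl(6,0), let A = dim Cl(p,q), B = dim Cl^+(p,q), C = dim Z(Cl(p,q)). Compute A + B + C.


n = 6 + 0 = 6
Total dim = 2^6 = 64
Even subalgebra dim = 2^5 = 32
n is even, so center dim = 1
Sum = 64 + 32 + 1 = 97


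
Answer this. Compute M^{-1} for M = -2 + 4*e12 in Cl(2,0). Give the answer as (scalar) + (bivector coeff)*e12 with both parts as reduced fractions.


M = -2 + 4*e12, where e12^2 = -1.
Since M commutes with its reverse ~M = a - b*e12, M * ~M = a^2 - b^2*e12^2 = a^2 + b^2.
So M^{-1} = ~M / (a^2 + b^2) = (a - b*e12)/(a^2 + b^2).
a^2 + b^2 = 4 + 16 = 20
Scalar part = -2/20 = -1/10
Bivector coeff = -4/20 = -1/5
M^{-1} = -1/10 - 1/5*e12


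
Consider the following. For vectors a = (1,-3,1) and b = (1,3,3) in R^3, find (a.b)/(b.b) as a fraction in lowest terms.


Projection coefficient = (a . b) / (b . b)
a . b = 1*1 + (-3)*3 + 1*3
= 1 + (-9) + 3 = -5
b . b = 1^2 + 3^2 + 3^2
= 1 + 9 + 9 = 19
Coefficient = -5/19
In lowest terms: -5/19


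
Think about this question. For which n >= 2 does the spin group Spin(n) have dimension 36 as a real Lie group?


dim Spin(n) = dim so(n) = n(n-1)/2.
Solve n(n-1)/2 = 36, i.e. n^2 - n - 72 = 0.
Discriminant = 1 + 8*36 = 289
n = (1 + sqrt(289))/2 = (1 + 17)/2 = 9


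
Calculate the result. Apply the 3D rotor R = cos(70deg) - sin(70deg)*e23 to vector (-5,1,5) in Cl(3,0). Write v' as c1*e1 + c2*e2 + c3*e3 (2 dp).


Rotor R = cos(70deg) - sin(70deg)*e23
Rotation angle theta = 2 * 70 = 140 degrees in the e23 plane (e2 -> e3).
The component perpendicular to the plane (e1) is invariant: v'_1 = v1 = -5.00
cos(140deg) = -0.7660, sin(140deg) = 0.6428
v'_2 = v2*cos(theta) - v3*sin(theta) = 1*(-0.7660) - 5*0.6428 = -3.98
v'_3 = v2*sin(theta) + v3*cos(theta) = 1*0.6428 + 5*(-0.7660) = -3.19
v' = -5.00*e1 - 3.98*e2 - 3.19*e3


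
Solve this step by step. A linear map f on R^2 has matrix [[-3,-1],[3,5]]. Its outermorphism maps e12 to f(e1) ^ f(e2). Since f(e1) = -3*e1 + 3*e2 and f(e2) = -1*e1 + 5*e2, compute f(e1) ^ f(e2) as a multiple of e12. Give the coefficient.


The outermorphism of a linear map f sends e1^e2 to f(e1)^f(e2).
f(e1) = -3*e1 + 3*e2
f(e2) = -1*e1 + 5*e2
f(e1) ^ f(e2) = (-3*e1 + 3*e2) ^ (-1*e1 + 5*e2)
= (-3)*5*e12 + 3*(-1)*e21
= (-15 - (-3))*e12
= -12*e12
Coefficient = -12


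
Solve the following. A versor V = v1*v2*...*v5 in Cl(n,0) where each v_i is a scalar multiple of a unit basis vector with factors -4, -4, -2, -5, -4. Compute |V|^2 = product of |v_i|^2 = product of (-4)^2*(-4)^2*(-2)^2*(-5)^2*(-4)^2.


Each vector v_i has |v_i|^2 = s_i^2
Squared scales: (-4)^2 = 16, (-4)^2 = 16, (-2)^2 = 4, (-5)^2 = 25, (-4)^2 = 16
|V|^2 = 16 * 16 * 4 * 25 * 16
= 409600


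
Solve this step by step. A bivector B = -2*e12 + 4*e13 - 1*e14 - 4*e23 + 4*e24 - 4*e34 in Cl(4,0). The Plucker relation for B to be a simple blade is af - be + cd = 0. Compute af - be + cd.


Plucker relation: af - be + cd
a*f = (-2)*(-4) = 8
b*e = 4*4 = 16
c*d = (-1)*(-4) = 4
af - be + cd = 8 - 16 + 4
= -4


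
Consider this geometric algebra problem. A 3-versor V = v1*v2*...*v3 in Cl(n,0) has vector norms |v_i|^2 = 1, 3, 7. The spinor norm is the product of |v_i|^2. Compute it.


Spinor norm N(V) = |v1|^2 * |v2|^2 * ... * |v3|^2
= 1 * 3 * 7
Running product: 1, 3, 21
N(V) = 21


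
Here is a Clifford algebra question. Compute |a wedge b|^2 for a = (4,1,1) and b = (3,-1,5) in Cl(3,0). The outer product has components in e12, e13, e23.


a wedge b = (a1*b2 - a2*b1)*e12 + (a1*b3 - a3*b1)*e13 + (a2*b3 - a3*b2)*e23
e12 coeff: 4*(-1) - 1*3 = -4 - 3 = -7
e13 coeff: 4*5 - 1*3 = 20 - 3 = 17
e23 coeff: 1*5 - 1*(-1) = 5 - (-1) = 6
|a wedge b|^2 = (-7)^2 + 17^2 + 6^2
= 49 + 289 + 36
= 374


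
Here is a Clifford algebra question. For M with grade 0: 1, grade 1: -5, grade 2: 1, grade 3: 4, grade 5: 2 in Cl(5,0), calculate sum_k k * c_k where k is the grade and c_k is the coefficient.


Grade-weighted sum = sum of grade_k * coefficient_k
0*1 = 0
1*(-5) = -5
2*1 = 2
3*4 = 12
5*2 = 10
Total = 0 + (-5) + 2 + 12 + 10 = 19


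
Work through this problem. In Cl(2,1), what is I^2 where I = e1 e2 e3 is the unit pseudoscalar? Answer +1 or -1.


The pseudoscalar I = e1...e_n (product of all n generators) of Cl(p,q) satisfies I^2 = (-1)^(q + n(n-1)/2).
p = 2, q = 1, n = p + q = 3
n(n-1)/2 = 3 * 2 / 2 = 3
Exponent = q + n(n-1)/2 = 1 + 3 = 4
I^2 = (-1)^4 = +1


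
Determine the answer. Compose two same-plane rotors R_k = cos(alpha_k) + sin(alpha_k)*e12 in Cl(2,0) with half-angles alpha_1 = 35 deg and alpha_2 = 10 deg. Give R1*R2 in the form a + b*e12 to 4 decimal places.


Same-plane rotors commute and their half-angles add:
R1*R2 = cos(a1 + a2) + sin(a1 + a2)*e12.
a1 + a2 = 35 + 10 = 45 deg
cos(45 deg) = 0.7071
sin(45 deg) = 0.7071
R1*R2 = 0.7071 + 0.7071*e12


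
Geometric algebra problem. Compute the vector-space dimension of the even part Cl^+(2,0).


Even subalgebra dimension = 2^(n-1)
n = 2 + 0 = 2
2^(2 - 1) = 2^1 = 2
Verification: sum of C(2,k) for even k = 1 + 1 = 2
Result = 2


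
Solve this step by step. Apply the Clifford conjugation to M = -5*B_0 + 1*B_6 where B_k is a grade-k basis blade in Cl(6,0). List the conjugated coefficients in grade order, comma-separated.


Clifford conjugate sign for grade k: (-1)^(k(k+1)/2)
Grade 0: (-1)^(0*1/2) = (-1)^0 = 1, coeff -5 -> -5
Grade 6: (-1)^(6*7/2) = (-1)^21 = -1, coeff 1 -> -1
Conjugated coefficients: -5, -1


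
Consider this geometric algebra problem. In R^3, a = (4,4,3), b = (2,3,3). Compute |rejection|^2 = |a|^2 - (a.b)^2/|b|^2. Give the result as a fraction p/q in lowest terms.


|a|^2 = 4^2 + 4^2 + 3^2 = 41
|b|^2 = 2^2 + 3^2 + 3^2 = 22
a . b = 4*2 + 4*3 + 3*3 = 29
(a.b)^2 = 29^2 = 841
|rej|^2 = 41 - 841/22
= (902 - 841)/22
= 61/22
In lowest terms: 61/22


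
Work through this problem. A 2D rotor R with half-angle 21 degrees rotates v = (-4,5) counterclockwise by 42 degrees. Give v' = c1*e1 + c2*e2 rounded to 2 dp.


Rotor R = cos(21deg) - sin(21deg)*e12
Rotation angle theta = 2 * 21 = 42 degrees
v' = R*v*~R rotates v by theta.
cos(42deg) = 0.7431, sin(42deg) = 0.6691
v'_1 = -4*cos(42deg) - 5*sin(42deg)
= -4*0.7431 - 5*0.6691
= -6.32
v'_2 = -4*sin(42deg) + 5*cos(42deg)
= -4*0.6691 + 5*0.7431
= 1.04
v' = -6.32*e1 + 1.04*e2


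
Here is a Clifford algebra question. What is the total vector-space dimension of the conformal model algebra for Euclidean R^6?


The conformal model of R^6 uses Cl(7,1): the 6 Euclidean generators plus two extra orthogonal generators e+ (e+^2 = +1) and e- (e-^2 = -1), from which the null vectors e0, einf are built.
Number of generators m = 6 + 2 = 8.
dim Cl(p,q) = 2^m = 2^8 = 256


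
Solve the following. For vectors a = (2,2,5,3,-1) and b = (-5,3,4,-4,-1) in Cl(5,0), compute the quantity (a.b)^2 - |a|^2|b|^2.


a . b = 2*(-5) + 2*3 + 5*4 + 3*(-4) + (-1)*(-1)
= -10 + 6 + 20 + (-12) + 1 = 5
|a|^2 = 2^2 + 2^2 + 5^2 + 3^2 + (-1)^2 = 43
|b|^2 = (-5)^2 + 3^2 + 4^2 + (-4)^2 + (-1)^2 = 67
(a.b)^2 = 5^2 = 25
|a|^2 * |b|^2 = 43 * 67 = 2881
Result = 25 - 2881 = -2856


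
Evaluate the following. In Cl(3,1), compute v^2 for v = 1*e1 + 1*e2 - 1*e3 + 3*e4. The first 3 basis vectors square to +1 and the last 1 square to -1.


v^2 = sum of c_i^2 * e_i^2
Positive signature terms (e_i^2 = +1): 1^2 + 1^2 + (-1)^2 = 3
Negative signature terms (e_j^2 = -1): 3^2 = 9
v^2 = 3 - 9 = -6


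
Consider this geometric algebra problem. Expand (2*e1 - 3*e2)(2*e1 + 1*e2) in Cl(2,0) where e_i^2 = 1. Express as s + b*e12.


Expand: (2*e1 - 3*e2)(2*e1 + 1*e2)
= 2*2*e1e1 + 2*1*e1e2 + (-3)*2*e2e1 + (-3)*1*e2e2
Using e1^2 = e2^2 = 1, e2e1 = -e1e2:
Scalar part s = 2*2 + (-3)*1 = 4 + (-3) = 1
Bivector part b = 2*1 - (-3)*2 = 2 - (-6) = 8
uv = 1 + 8*e12


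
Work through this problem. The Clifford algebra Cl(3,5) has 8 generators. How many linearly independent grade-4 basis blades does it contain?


Number of grade-k basis blades in Cl(p,q) with n = p + q is C(n, k).
n = 3 + 5 = 8
C(8, 4) = 8! / (4! * 4!)
= 40320 / (24 * 24)
= 70


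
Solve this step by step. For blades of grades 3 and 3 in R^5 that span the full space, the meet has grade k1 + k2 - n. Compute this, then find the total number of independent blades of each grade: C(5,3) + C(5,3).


Meet grade = grade(A) + grade(B) - n
= 3 + 3 - 5 = 1
C(5,3) = 10
C(5,3) = 10
dim_A + dim_B = 10 + 10 = 20


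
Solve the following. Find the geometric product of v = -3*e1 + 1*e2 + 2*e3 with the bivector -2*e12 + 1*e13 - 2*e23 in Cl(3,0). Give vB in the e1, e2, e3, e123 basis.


vB has grade-1 (vector) and grade-3 (trivector) parts: vB = (v _| B) + (v ^ B).
Vector part <vB>_1:
  e1: -v2*b12 - v3*b13 = -(1)*(-2) - (2)*(1) = 0
  e2: v1*b12 - v3*b23 = (-3)*(-2) - (2)*(-2) = 10
  e3: v1*b13 + v2*b23 = (-3)*(1) + (1)*(-2) = -5
Trivector part <vB>_3:
  e123: v1*b23 - v2*b13 + v3*b12 = (-3)*(-2) - (1)*(1) + (2)*(-2) = 1
vB = 0*e1 + 10*e2 - 5*e3 + 1*e123


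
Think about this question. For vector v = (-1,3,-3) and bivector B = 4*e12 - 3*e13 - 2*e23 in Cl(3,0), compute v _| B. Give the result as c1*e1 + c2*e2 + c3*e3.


Left contraction v _| B = <vB>_1 (grade-1 part of the geometric product vB).
Using e1_|e12 = e2, e2_|e12 = -e1, e1_|e13 = e3, e3_|e13 = -e1, e2_|e23 = e3, e3_|e23 = -e2:
e1 coeff: -v2*b12 - v3*b13 = -(3)*(4) - (-3)*(-3) = -21
e2 coeff: v1*b12 - v3*b23 = (-1)*(4) - (-3)*(-2) = -10
e3 coeff: v1*b13 + v2*b23 = (-1)*(-3) + (3)*(-2) = -3
v _| B = -21*e1 - 10*e2 - 3*e3


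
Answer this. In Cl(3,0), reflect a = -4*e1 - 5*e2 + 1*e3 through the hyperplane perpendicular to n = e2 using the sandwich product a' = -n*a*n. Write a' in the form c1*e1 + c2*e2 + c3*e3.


Reflection formula: a' = -n*a*n, with n = e2 (unit vector, n^2 = 1).
For reflection through hyperplane perp to e2:
The component along e2 flips sign, others stay.
a = (-4, -5, 1)
a' = (-4, 5, 1)
a' = -4*e1 + 5*e2 + 1*e3


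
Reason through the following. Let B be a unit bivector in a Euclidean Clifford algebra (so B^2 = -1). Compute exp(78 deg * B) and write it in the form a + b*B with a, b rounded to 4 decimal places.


For a unit bivector B with B^2 = -1, the exponential series gives
e^(theta*B) = cos(theta) + sin(theta)*B (the GA analogue of Euler's formula).
theta = 78 degrees = 1.361357 rad
cos(78 deg) = 0.2079
sin(78 deg) = 0.9781
exp(theta*B) = 0.2079 + 0.9781*B


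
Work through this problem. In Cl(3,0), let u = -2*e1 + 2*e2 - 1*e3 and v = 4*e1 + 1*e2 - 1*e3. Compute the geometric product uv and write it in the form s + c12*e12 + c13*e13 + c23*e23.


In Cl(3,0): e_i^2 = 1, e_ie_j = -e_je_i for i != j.
Scalar part = u . v = (-2)*4 + 2*1 + (-1)*(-1)
= -8 + 2 + 1 = -5
e12 coeff = (-2)*1 - 2*4 = -2 - 8 = -10
e13 coeff = (-2)*(-1) - (-1)*4 = 2 - (-4) = 6
e23 coeff = 2*(-1) - (-1)*1 = -2 - (-1) = -1
uv = -5 - 10*e12 + 6*e13 - 1*e23


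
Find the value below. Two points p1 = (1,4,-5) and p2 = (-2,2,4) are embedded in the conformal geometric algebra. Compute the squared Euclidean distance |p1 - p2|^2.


p1 - p2 = (3, 2, -9)
|p1 - p2|^2 = 3^2 + 2^2 + (-9)^2
= 9 + 4 + 81
= 94


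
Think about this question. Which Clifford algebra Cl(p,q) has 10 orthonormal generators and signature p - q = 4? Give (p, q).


We need p + q = 10 and p - q = 4.
Adding: 2p = 10 + 4 = 14, so p = 7.
Then q = 10 - 7 = 3.
(p, q) = (7, 3)


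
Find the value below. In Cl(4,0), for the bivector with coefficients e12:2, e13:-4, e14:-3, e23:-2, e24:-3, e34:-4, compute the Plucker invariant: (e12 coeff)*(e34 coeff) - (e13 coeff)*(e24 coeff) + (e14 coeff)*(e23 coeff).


Plucker relation: af - be + cd
a*f = 2*(-4) = -8
b*e = (-4)*(-3) = 12
c*d = (-3)*(-2) = 6
af - be + cd = -8 - 12 + 6
= -14


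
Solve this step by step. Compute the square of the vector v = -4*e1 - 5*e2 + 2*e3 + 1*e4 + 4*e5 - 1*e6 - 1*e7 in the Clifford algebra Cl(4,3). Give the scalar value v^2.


v^2 = sum of c_i^2 * e_i^2
Positive signature terms (e_i^2 = +1): (-4)^2 + (-5)^2 + 2^2 + 1^2 = 46
Negative signature terms (e_j^2 = -1): 4^2 + (-1)^2 + (-1)^2 = 18
v^2 = 46 - 18 = 28


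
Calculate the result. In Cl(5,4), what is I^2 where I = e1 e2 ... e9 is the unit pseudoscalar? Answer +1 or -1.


The pseudoscalar I = e1...e_n (product of all n generators) of Cl(p,q) satisfies I^2 = (-1)^(q + n(n-1)/2).
p = 5, q = 4, n = p + q = 9
n(n-1)/2 = 9 * 8 / 2 = 36
Exponent = q + n(n-1)/2 = 4 + 36 = 40
I^2 = (-1)^40 = +1


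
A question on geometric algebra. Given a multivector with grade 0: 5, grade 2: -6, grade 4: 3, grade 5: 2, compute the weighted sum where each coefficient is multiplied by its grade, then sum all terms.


Grade-weighted sum = sum of grade_k * coefficient_k
0*5 = 0
2*(-6) = -12
4*3 = 12
5*2 = 10
Total = 0 + (-12) + 12 + 10 = 10


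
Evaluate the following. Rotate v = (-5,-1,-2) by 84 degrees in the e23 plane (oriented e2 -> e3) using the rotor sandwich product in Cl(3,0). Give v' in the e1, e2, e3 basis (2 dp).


Rotor R = cos(42deg) - sin(42deg)*e23
Rotation angle theta = 2 * 42 = 84 degrees in the e23 plane (e2 -> e3).
The component perpendicular to the plane (e1) is invariant: v'_1 = v1 = -5.00
cos(84deg) = 0.1045, sin(84deg) = 0.9945
v'_2 = v2*cos(theta) - v3*sin(theta) = -1*0.1045 - (-2)*0.9945 = 1.88
v'_3 = v2*sin(theta) + v3*cos(theta) = -1*0.9945 + (-2)*0.1045 = -1.20
v' = -5.00*e1 + 1.88*e2 - 1.20*e3


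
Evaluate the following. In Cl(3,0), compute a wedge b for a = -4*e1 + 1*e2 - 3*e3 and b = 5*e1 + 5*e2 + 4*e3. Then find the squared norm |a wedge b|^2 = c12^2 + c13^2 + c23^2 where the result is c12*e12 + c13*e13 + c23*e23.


a wedge b = (a1*b2 - a2*b1)*e12 + (a1*b3 - a3*b1)*e13 + (a2*b3 - a3*b2)*e23
e12 coeff: (-4)*5 - 1*5 = -20 - 5 = -25
e13 coeff: (-4)*4 - (-3)*5 = -16 - (-15) = -1
e23 coeff: 1*4 - (-3)*5 = 4 - (-15) = 19
|a wedge b|^2 = (-25)^2 + (-1)^2 + 19^2
= 625 + 1 + 361
= 987


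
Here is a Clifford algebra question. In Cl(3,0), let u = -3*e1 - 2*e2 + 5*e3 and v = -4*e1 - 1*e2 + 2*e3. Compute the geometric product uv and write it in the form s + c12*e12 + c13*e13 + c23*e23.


In Cl(3,0): e_i^2 = 1, e_ie_j = -e_je_i for i != j.
Scalar part = u . v = (-3)*(-4) + (-2)*(-1) + 5*2
= 12 + 2 + 10 = 24
e12 coeff = (-3)*(-1) - (-2)*(-4) = 3 - 8 = -5
e13 coeff = (-3)*2 - 5*(-4) = -6 - (-20) = 14
e23 coeff = (-2)*2 - 5*(-1) = -4 - (-5) = 1
uv = 24 - 5*e12 + 14*e13 + 1*e23


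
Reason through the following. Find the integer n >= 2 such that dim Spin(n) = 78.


dim Spin(n) = dim so(n) = n(n-1)/2.
Solve n(n-1)/2 = 78, i.e. n^2 - n - 156 = 0.
Discriminant = 1 + 8*78 = 625
n = (1 + sqrt(625))/2 = (1 + 25)/2 = 13


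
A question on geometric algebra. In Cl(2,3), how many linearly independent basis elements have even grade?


Even subalgebra dimension = 2^(n-1)
n = 2 + 3 = 5
2^(5 - 1) = 2^4 = 16
Verification: sum of C(5,k) for even k = 1 + 10 + 5 = 16
Result = 16


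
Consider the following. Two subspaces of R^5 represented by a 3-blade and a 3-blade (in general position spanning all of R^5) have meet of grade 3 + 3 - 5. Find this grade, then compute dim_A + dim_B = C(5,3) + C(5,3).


Meet grade = grade(A) + grade(B) - n
= 3 + 3 - 5 = 1
C(5,3) = 10
C(5,3) = 10
dim_A + dim_B = 10 + 10 = 20


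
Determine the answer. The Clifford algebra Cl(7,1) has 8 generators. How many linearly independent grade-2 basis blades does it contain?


Number of grade-k basis blades in Cl(p,q) with n = p + q is C(n, k).
n = 7 + 1 = 8
C(8, 2) = 8! / (2! * 6!)
= 40320 / (2 * 720)
= 28


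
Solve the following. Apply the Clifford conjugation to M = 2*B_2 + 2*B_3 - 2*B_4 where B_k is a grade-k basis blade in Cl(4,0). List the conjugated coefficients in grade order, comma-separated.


Clifford conjugate sign for grade k: (-1)^(k(k+1)/2)
Grade 2: (-1)^(2*3/2) = (-1)^3 = -1, coeff 2 -> -2
Grade 3: (-1)^(3*4/2) = (-1)^6 = 1, coeff 2 -> 2
Grade 4: (-1)^(4*5/2) = (-1)^10 = 1, coeff -2 -> -2
Conjugated coefficients: -2, 2, -2


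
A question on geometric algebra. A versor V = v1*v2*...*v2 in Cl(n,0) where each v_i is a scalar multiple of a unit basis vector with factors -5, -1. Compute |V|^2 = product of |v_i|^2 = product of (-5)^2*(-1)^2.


Each vector v_i has |v_i|^2 = s_i^2
Squared scales: (-5)^2 = 25, (-1)^2 = 1
|V|^2 = 25 * 1
= 25


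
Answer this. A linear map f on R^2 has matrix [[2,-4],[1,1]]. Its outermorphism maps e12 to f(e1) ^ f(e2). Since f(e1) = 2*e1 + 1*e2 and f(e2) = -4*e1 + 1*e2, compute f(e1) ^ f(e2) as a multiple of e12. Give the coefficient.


The outermorphism of a linear map f sends e1^e2 to f(e1)^f(e2).
f(e1) = 2*e1 + 1*e2
f(e2) = -4*e1 + 1*e2
f(e1) ^ f(e2) = (2*e1 + 1*e2) ^ (-4*e1 + 1*e2)
= 2*1*e12 + 1*(-4)*e21
= (2 - (-4))*e12
= 6*e12
Coefficient = 6


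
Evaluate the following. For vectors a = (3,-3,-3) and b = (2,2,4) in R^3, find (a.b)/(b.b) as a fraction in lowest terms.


Projection coefficient = (a . b) / (b . b)
a . b = 3*2 + (-3)*2 + (-3)*4
= 6 + (-6) + (-12) = -12
b . b = 2^2 + 2^2 + 4^2
= 4 + 4 + 16 = 24
Coefficient = -12/24
In lowest terms: -1/2


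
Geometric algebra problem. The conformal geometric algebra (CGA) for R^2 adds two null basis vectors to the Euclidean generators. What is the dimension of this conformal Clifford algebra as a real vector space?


The conformal model of R^2 uses Cl(3,1): the 2 Euclidean generators plus two extra orthogonal generators e+ (e+^2 = +1) and e- (e-^2 = -1), from which the null vectors e0, einf are built.
Number of generators m = 2 + 2 = 4.
dim Cl(p,q) = 2^m = 2^4 = 16


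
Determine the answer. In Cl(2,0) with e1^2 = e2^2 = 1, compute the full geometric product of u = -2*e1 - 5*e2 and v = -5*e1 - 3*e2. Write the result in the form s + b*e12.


Expand: (-2*e1 - 5*e2)(-5*e1 - 3*e2)
= (-2)*(-5)*e1e1 + (-2)*(-3)*e1e2 + (-5)*(-5)*e2e1 + (-5)*(-3)*e2e2
Using e1^2 = e2^2 = 1, e2e1 = -e1e2:
Scalar part s = (-2)*(-5) + (-5)*(-3) = 10 + 15 = 25
Bivector part b = (-2)*(-3) - (-5)*(-5) = 6 - 25 = -19
uv = 25 - 19*e12


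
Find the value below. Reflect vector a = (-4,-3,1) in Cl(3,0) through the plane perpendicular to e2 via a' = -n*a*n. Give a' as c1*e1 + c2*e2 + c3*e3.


Reflection formula: a' = -n*a*n, with n = e2 (unit vector, n^2 = 1).
For reflection through hyperplane perp to e2:
The component along e2 flips sign, others stay.
a = (-4, -3, 1)
a' = (-4, 3, 1)
a' = -4*e1 + 3*e2 + 1*e3


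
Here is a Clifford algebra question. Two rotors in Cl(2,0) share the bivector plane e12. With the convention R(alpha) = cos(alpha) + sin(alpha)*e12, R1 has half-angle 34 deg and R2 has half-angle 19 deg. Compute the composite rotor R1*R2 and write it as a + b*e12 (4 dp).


Same-plane rotors commute and their half-angles add:
R1*R2 = cos(a1 + a2) + sin(a1 + a2)*e12.
a1 + a2 = 34 + 19 = 53 deg
cos(53 deg) = 0.6018
sin(53 deg) = 0.7986
R1*R2 = 0.6018 + 0.7986*e12


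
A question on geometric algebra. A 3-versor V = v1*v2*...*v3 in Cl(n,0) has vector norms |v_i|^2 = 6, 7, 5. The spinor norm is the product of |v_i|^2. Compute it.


Spinor norm N(V) = |v1|^2 * |v2|^2 * ... * |v3|^2
= 6 * 7 * 5
Running product: 6, 42, 210
N(V) = 210


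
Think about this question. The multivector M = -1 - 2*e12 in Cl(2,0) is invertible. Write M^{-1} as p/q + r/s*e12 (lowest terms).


M = -1 - 2*e12, where e12^2 = -1.
Since M commutes with its reverse ~M = a - b*e12, M * ~M = a^2 - b^2*e12^2 = a^2 + b^2.
So M^{-1} = ~M / (a^2 + b^2) = (a - b*e12)/(a^2 + b^2).
a^2 + b^2 = 1 + 4 = 5
Scalar part = -1/5 = -1/5
Bivector coeff = 2/5 = 2/5
M^{-1} = -1/5 + 2/5*e12


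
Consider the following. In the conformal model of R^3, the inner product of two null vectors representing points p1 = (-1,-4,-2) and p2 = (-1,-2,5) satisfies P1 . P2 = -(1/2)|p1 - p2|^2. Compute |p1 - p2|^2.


p1 - p2 = (0, -2, -7)
|p1 - p2|^2 = 0^2 + (-2)^2 + (-7)^2
= 0 + 4 + 49
= 53


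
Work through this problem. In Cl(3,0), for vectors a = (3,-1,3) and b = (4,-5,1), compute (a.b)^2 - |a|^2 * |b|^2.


a . b = 3*4 + (-1)*(-5) + 3*1
= 12 + 5 + 3 = 20
|a|^2 = 3^2 + (-1)^2 + 3^2 = 19
|b|^2 = 4^2 + (-5)^2 + 1^2 = 42
(a.b)^2 = 20^2 = 400
|a|^2 * |b|^2 = 19 * 42 = 798
Result = 400 - 798 = -398


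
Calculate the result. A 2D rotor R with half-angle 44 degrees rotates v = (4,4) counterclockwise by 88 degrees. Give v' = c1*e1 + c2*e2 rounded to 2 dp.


Rotor R = cos(44deg) - sin(44deg)*e12
Rotation angle theta = 2 * 44 = 88 degrees
v' = R*v*~R rotates v by theta.
cos(88deg) = 0.0349, sin(88deg) = 0.9994
v'_1 = 4*cos(88deg) - 4*sin(88deg)
= 4*0.0349 - 4*0.9994
= -3.86
v'_2 = 4*sin(88deg) + 4*cos(88deg)
= 4*0.9994 + 4*0.0349
= 4.14
v' = -3.86*e1 + 4.14*e2


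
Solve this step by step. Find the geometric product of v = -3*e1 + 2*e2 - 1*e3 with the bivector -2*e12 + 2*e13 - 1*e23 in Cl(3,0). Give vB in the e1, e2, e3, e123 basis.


vB has grade-1 (vector) and grade-3 (trivector) parts: vB = (v _| B) + (v ^ B).
Vector part <vB>_1:
  e1: -v2*b12 - v3*b13 = -(2)*(-2) - (-1)*(2) = 6
  e2: v1*b12 - v3*b23 = (-3)*(-2) - (-1)*(-1) = 5
  e3: v1*b13 + v2*b23 = (-3)*(2) + (2)*(-1) = -8
Trivector part <vB>_3:
  e123: v1*b23 - v2*b13 + v3*b12 = (-3)*(-1) - (2)*(2) + (-1)*(-2) = 1
vB = 6*e1 + 5*e2 - 8*e3 + 1*e123


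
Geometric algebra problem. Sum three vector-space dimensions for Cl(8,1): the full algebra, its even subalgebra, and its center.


n = 8 + 1 = 9
Total dim = 2^9 = 512
Even subalgebra dim = 2^8 = 256
n is odd, so center dim = 2
Sum = 512 + 256 + 2 = 770


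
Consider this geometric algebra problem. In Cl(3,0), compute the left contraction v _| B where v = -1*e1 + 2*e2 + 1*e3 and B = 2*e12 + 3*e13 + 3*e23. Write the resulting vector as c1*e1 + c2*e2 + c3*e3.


Left contraction v _| B = <vB>_1 (grade-1 part of the geometric product vB).
Using e1_|e12 = e2, e2_|e12 = -e1, e1_|e13 = e3, e3_|e13 = -e1, e2_|e23 = e3, e3_|e23 = -e2:
e1 coeff: -v2*b12 - v3*b13 = -(2)*(2) - (1)*(3) = -7
e2 coeff: v1*b12 - v3*b23 = (-1)*(2) - (1)*(3) = -5
e3 coeff: v1*b13 + v2*b23 = (-1)*(3) + (2)*(3) = 3
v _| B = -7*e1 - 5*e2 + 3*e3


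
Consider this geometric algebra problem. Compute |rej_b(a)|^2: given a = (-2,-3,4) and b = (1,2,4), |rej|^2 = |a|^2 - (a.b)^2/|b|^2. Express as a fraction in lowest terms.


|a|^2 = (-2)^2 + (-3)^2 + 4^2 = 29
|b|^2 = 1^2 + 2^2 + 4^2 = 21
a . b = (-2)*1 + (-3)*2 + 4*4 = 8
(a.b)^2 = 8^2 = 64
|rej|^2 = 29 - 64/21
= (609 - 64)/21
= 545/21
In lowest terms: 545/21


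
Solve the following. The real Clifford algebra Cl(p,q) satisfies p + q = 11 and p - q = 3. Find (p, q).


We need p + q = 11 and p - q = 3.
Adding: 2p = 11 + 3 = 14, so p = 7.
Then q = 11 - 7 = 4.
(p, q) = (7, 4)


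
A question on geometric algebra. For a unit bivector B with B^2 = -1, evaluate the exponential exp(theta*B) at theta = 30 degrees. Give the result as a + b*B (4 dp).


For a unit bivector B with B^2 = -1, the exponential series gives
e^(theta*B) = cos(theta) + sin(theta)*B (the GA analogue of Euler's formula).
theta = 30 degrees = 0.523599 rad
cos(30 deg) = 0.8660
sin(30 deg) = 0.5000
exp(theta*B) = 0.8660 + 0.5000*B


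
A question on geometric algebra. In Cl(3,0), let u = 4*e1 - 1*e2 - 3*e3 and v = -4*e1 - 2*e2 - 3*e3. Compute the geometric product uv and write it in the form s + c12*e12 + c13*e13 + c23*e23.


In Cl(3,0): e_i^2 = 1, e_ie_j = -e_je_i for i != j.
Scalar part = u . v = 4*(-4) + (-1)*(-2) + (-3)*(-3)
= -16 + 2 + 9 = -5
e12 coeff = 4*(-2) - (-1)*(-4) = -8 - 4 = -12
e13 coeff = 4*(-3) - (-3)*(-4) = -12 - 12 = -24
e23 coeff = (-1)*(-3) - (-3)*(-2) = 3 - 6 = -3
uv = -5 - 12*e12 - 24*e13 - 3*e23


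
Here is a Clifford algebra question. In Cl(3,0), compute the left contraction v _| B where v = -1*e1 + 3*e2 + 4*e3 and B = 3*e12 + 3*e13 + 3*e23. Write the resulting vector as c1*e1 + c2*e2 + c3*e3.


Left contraction v _| B = <vB>_1 (grade-1 part of the geometric product vB).
Using e1_|e12 = e2, e2_|e12 = -e1, e1_|e13 = e3, e3_|e13 = -e1, e2_|e23 = e3, e3_|e23 = -e2:
e1 coeff: -v2*b12 - v3*b13 = -(3)*(3) - (4)*(3) = -21
e2 coeff: v1*b12 - v3*b23 = (-1)*(3) - (4)*(3) = -15
e3 coeff: v1*b13 + v2*b23 = (-1)*(3) + (3)*(3) = 6
v _| B = -21*e1 - 15*e2 + 6*e3
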